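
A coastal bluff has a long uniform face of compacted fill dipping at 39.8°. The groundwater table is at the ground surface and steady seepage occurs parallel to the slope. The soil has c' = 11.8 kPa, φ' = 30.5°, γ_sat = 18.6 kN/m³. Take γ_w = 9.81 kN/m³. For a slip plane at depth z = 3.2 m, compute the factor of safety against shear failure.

FS = 0.74

With seepage parallel to the slope and the water table at the surface, the effective normal stress on the slip plane uses the buoyant unit weight γ' = γ_sat − γ_w while the driving shear stress uses γ_sat:
FS = [c' + γ' z cos²β tanφ'] / [γ_sat z sinβ cosβ]
γ' = 18.6 − 9.81 = 8.79 kN/m³
Numerator = 11.8 + 8.79·3.2·cos²39.8°·tan30.5° = 11.8 + 8.79·3.2·0.5903·0.5890 = 21.580 kPa
Denominator = 18.6·3.2·sin39.8°·cos39.8° = 18.6·3.2·0.6401·0.7683 = 29.271 kPa
FS = 21.580 / 29.271 = 0.737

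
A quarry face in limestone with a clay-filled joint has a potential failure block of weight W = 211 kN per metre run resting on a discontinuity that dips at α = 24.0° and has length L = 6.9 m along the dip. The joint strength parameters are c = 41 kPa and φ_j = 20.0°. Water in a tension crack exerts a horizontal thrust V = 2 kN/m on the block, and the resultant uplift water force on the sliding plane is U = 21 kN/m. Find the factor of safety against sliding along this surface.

Resolving the block weight along and normal to the plane and applying the Mohr–Coulomb strength on the joint:
N' = W cosα − U − V sinα = 211·cos24.0° − 21 − 2·sin24.0° = 170.9 kN/m
Driving force T = W sinα + V cosα = 211·sin24.0° + 2·cos24.0° = 87.6 kN/m
Resisting force R = c·L + N'·tanφ_j = 41·6.9 + 170.9·tan20.0° = 282.9 + 62.2 = 345.1 kN/m
FS = R / T = 345.1 / 87.6 = 3.938

FS = 3.94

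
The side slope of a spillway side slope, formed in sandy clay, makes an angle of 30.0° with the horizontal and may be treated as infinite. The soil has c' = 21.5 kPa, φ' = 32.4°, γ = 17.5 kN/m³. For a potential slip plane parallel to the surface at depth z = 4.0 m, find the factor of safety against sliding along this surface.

For an infinite slope with a slip plane parallel to the surface (no pore pressure): FS = [c' + γz cos²β tanφ'] / [γz sinβ cosβ].
γz = 17.5·4.0 = 70.00 kN/m²
Numerator = 21.5 + 70.00·cos²30.0°·tan32.4° = 21.5 + 70.00·0.7500·0.6346 = 54.818 kPa
Denominator = 70.00·sin30.0°·cos30.0° = 70.00·0.5000·0.8660 = 30.311 kPa
FS = 54.818 / 30.311 = 1.809

FS = 1.81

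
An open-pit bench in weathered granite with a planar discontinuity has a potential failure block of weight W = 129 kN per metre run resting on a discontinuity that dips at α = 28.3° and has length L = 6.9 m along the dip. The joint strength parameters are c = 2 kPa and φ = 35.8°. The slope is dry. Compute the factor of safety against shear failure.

Resolving the block weight along and normal to the plane and applying the Mohr–Coulomb strength on the joint:
N' = W cosα = 129·cos28.3° = 113.6 kN/m
Driving force T = W sinα = 129·sin28.3° = 61.2 kN/m
Resisting force R = c·L + N'·tanφ = 2·6.9 + 113.6·tan35.8° = 13.8 + 81.9 = 95.7 kN/m
FS = R / T = 95.7 / 61.2 = 1.565

FS = 1.57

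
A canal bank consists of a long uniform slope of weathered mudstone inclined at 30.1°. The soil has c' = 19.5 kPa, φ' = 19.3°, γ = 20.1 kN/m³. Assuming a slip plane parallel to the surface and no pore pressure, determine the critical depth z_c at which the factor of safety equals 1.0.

Setting FS = 1.00 in FS = [c' + γz cos²β tanφ'] / [γz sinβ cosβ] and solving for z:
z = c' / [γ cosβ (FS·sinβ − cosβ·tanφ')]
  = 19.5 / [20.1·cos30.1°·(1.00·sin30.1° − cos30.1°·tan19.3°)]
  = 19.5 / [20.1·0.8652·(1.00·0.5015 − 0.8652·0.3502)]
  = 19.5 / 3.4525 = 5.648 m

z_c = 5.65 m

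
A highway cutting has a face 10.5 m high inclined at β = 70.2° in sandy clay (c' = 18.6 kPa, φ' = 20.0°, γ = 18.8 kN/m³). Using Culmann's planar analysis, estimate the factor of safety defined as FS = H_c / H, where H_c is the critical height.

FS = 0.93

H_c = (4c'/γ) · sinβ cosφ' / [1 − cos(β − φ')]
    = (4·18.6/18.8) · sin70.2°·cos20.0° / [1 − cos50.2°]
    = 3.957 · 0.8841 / 0.3599 = 9.72 m
FS = H_c / H = 9.72 / 10.5 = 0.926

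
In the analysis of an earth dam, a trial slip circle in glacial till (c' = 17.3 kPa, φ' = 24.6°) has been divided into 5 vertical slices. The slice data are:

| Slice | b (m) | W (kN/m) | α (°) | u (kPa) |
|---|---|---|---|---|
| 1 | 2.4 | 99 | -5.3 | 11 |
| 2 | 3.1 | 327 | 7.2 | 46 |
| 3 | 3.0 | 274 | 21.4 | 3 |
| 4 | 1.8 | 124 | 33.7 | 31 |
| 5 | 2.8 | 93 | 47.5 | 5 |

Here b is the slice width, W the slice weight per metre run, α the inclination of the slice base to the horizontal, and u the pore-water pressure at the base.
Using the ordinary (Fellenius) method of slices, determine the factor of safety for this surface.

FS = 1.95

Ordinary method of slices: FS = Σ[c'·Δl_i + (W_i cosα_i − u_i·Δl_i)·tanφ'] / Σ W_i sinα_i, with Δl_i = b_i / cosα_i.
Slice 1: Δl = 2.4/cos(-5.3°) = 2.410 m; N'_1 = 99·cos(-5.3°) − 11·2.410 = 72.1; c'Δl = 41.70; W sinα = -9.1
Slice 2: Δl = 3.1/cos7.2° = 3.125 m; N'_2 = 327·cos7.2° − 46·3.125 = 180.7; c'Δl = 54.06; W sinα = 41.0
Slice 3: Δl = 3.0/cos21.4° = 3.222 m; N'_3 = 274·cos21.4° − 3·3.222 = 245.4; c'Δl = 55.74; W sinα = 100.0
Slice 4: Δl = 1.8/cos33.7° = 2.164 m; N'_4 = 124·cos33.7° − 31·2.164 = 36.1; c'Δl = 37.43; W sinα = 68.8
Slice 5: Δl = 2.8/cos47.5° = 4.145 m; N'_5 = 93·cos47.5° − 5·4.145 = 42.1; c'Δl = 71.70; W sinα = 68.6
Σc'Δl = 260.6 kN/m; ΣN' = 576.4 kN/m; ΣW sinα = 269.2 kN/m
Resisting = 260.6 + 576.4·tan24.6° = 260.6 + 263.9 = 524.5 kN/m
FS = 524.5 / 269.2 = 1.949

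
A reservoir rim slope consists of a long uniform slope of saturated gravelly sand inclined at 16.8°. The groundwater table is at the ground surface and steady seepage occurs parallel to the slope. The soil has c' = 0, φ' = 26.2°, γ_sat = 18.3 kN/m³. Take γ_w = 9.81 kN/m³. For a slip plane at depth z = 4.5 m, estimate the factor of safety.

With seepage parallel to the slope and the water table at the surface, the effective normal stress on the slip plane uses the buoyant unit weight γ' = γ_sat − γ_w while the driving shear stress uses γ_sat:
FS = [c' + γ' z cos²β tanφ'] / [γ_sat z sinβ cosβ]
(For c' = 0 this reduces to FS = (γ'/γ_sat)·tanφ'/tanβ.)
γ' = 18.3 − 9.81 = 8.49 kN/m³
Numerator = 0.0 + 8.49·4.5·cos²16.8°·tan26.2° = 0.0 + 8.49·4.5·0.9165·0.4921 = 17.229 kPa
Denominator = 18.3·4.5·sin16.8°·cos16.8° = 18.3·4.5·0.2890·0.9573 = 22.786 kPa
FS = 17.229 / 22.786 = 0.756

FS = 0.76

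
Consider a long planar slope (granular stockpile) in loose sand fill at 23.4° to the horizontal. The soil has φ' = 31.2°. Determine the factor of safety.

For a dry cohesionless infinite slope the factor of safety is FS = tanφ' / tanβ.
FS = tan31.2° / tan23.4° = 0.6056 / 0.4327 = 1.400

FS = 1.40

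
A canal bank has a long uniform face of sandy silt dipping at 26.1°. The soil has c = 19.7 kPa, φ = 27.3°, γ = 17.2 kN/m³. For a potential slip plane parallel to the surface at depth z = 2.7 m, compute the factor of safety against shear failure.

For an infinite slope with a slip plane parallel to the surface (no pore pressure): FS = [c + γz cos²β tanφ] / [γz sinβ cosβ].
γz = 17.2·2.7 = 46.44 kN/m²
Numerator = 19.7 + 46.44·cos²26.1°·tan27.3° = 19.7 + 46.44·0.8065·0.5161 = 39.030 kPa
Denominator = 46.44·sin26.1°·cos26.1° = 46.44·0.4399·0.8980 = 18.347 kPa
FS = 39.030 / 18.347 = 2.127

FS = 2.13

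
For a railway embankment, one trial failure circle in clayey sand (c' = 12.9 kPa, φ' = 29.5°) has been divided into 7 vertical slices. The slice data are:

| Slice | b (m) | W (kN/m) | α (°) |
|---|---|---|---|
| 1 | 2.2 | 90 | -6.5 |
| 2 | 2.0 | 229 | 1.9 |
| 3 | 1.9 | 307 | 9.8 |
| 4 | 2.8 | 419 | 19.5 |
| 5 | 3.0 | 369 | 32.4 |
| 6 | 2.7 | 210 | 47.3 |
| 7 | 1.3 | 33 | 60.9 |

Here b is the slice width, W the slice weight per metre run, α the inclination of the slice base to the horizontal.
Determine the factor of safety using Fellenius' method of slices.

FS = 1.91

Ordinary method of slices: FS = Σ[c'·Δl_i + (W_i cosα_i)·tanφ'] / Σ W_i sinα_i, with Δl_i = b_i / cosα_i.
Slice 1: Δl = 2.2/cos(-6.5°) = 2.214 m; N'_1 = 90·cos(-6.5°) = 89.4; c'Δl = 28.56; W sinα = -10.2
Slice 2: Δl = 2.0/cos1.9° = 2.001 m; N'_2 = 229·cos1.9° = 228.9; c'Δl = 25.81; W sinα = 7.6
Slice 3: Δl = 1.9/cos9.8° = 1.928 m; N'_3 = 307·cos9.8° = 302.5; c'Δl = 24.87; W sinα = 52.3
Slice 4: Δl = 2.8/cos19.5° = 2.970 m; N'_4 = 419·cos19.5° = 395.0; c'Δl = 38.32; W sinα = 139.9
Slice 5: Δl = 3.0/cos32.4° = 3.553 m; N'_5 = 369·cos32.4° = 311.6; c'Δl = 45.84; W sinα = 197.7
Slice 6: Δl = 2.7/cos47.3° = 3.981 m; N'_6 = 210·cos47.3° = 142.4; c'Δl = 51.36; W sinα = 154.3
Slice 7: Δl = 1.3/cos60.9° = 2.673 m; N'_7 = 33·cos60.9° = 16.0; c'Δl = 34.48; W sinα = 28.8
Σc'Δl = 249.2 kN/m; ΣN' = 1485.8 kN/m; ΣW sinα = 570.4 kN/m
Resisting = 249.2 + 1485.8·tan29.5° = 249.2 + 840.6 = 1089.9 kN/m
FS = 1089.9 / 570.4 = 1.911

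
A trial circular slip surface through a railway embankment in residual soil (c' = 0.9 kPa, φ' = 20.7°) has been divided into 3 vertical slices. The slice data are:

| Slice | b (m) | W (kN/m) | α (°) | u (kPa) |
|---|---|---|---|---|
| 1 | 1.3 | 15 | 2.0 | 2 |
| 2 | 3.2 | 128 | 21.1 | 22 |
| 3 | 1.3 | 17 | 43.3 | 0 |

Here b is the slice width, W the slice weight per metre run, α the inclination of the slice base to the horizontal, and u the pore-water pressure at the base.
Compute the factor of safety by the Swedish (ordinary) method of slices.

FS = 0.55

Ordinary method of slices: FS = Σ[c'·Δl_i + (W_i cosα_i − u_i·Δl_i)·tanφ'] / Σ W_i sinα_i, with Δl_i = b_i / cosα_i.
Slice 1: Δl = 1.3/cos2.0° = 1.301 m; N'_1 = 15·cos2.0° − 2·1.301 = 12.4; c'Δl = 1.17; W sinα = 0.5
Slice 2: Δl = 3.2/cos21.1° = 3.430 m; N'_2 = 128·cos21.1° − 22·3.430 = 44.0; c'Δl = 3.09; W sinα = 46.1
Slice 3: Δl = 1.3/cos43.3° = 1.786 m; N'_3 = 17·cos43.3° − 0·1.786 = 12.4; c'Δl = 1.61; W sinα = 11.7
Σc'Δl = 5.9 kN/m; ΣN' = 68.7 kN/m; ΣW sinα = 58.3 kN/m
Resisting = 5.9 + 68.7·tan20.7° = 5.9 + 26.0 = 31.8 kN/m
FS = 31.8 / 58.3 = 0.546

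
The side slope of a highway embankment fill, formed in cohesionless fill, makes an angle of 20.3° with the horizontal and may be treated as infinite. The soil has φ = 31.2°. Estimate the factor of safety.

FS = 1.64

For a dry cohesionless infinite slope the factor of safety is FS = tanφ / tanβ.
FS = tan31.2° / tan20.3° = 0.6056 / 0.3699 = 1.637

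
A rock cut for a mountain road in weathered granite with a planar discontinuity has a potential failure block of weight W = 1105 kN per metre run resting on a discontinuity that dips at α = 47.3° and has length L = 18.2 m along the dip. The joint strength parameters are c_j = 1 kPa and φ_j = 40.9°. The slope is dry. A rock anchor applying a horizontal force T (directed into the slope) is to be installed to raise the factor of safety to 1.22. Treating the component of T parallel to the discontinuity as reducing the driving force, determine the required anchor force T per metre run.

Resolving forces along and normal to the sliding plane, with the horizontal anchor force T adding T·sinα to the effective normal force and T·cosα acting up the plane against the driving force:
FS = [c_jL + (W cosα + T sinα) tanφ_j] / [W sinα − T cosα]
Without the anchor: N' = 749.4 kN/m, driving T_d = 812.1 kN/m, resisting R = 1·18.2 + 749.4·tan40.9° = 667.3 kN/m, FS = 0.82.
Setting FS = 1.22 and solving for T:
1.22·(812.1 − T cos47.3°) = 667.3 + T sin47.3°·tan40.9°
T·(sin47.3°·tan40.9° + 1.22·cos47.3°) = 1.22·812.1 − 667.3
T·(0.7349·0.8662 + 1.22·0.6782) = 990.7 − 667.3 = 323.4
T·1.4640 = 323.4
T = 220.9 kN/m

T = 221 kN/m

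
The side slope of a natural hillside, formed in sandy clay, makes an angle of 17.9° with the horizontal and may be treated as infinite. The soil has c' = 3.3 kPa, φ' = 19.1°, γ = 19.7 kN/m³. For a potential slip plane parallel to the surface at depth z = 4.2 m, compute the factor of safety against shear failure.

For an infinite slope with a slip plane parallel to the surface (no pore pressure): FS = [c' + γz cos²β tanφ'] / [γz sinβ cosβ].
γz = 19.7·4.2 = 82.74 kN/m²
Numerator = 3.3 + 82.74·cos²17.9°·tan19.1° = 3.3 + 82.74·0.9055·0.3463 = 29.245 kPa
Denominator = 82.74·sin17.9°·cos17.9° = 82.74·0.3074·0.9516 = 24.200 kPa
FS = 29.245 / 24.200 = 1.208

FS = 1.21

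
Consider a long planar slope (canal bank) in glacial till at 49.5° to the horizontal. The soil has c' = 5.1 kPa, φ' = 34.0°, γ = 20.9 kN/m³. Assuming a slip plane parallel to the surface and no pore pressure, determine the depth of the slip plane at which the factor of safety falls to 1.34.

Setting FS = 1.34 in FS = [c' + γz cos²β tanφ'] / [γz sinβ cosβ] and solving for z:
z = c' / [γ cosβ (FS·sinβ − cosβ·tanφ')]
  = 5.1 / [20.9·cos49.5°·(1.34·sin49.5° − cos49.5°·tan34.0°)]
  = 5.1 / [20.9·0.6494·(1.34·0.7604 − 0.6494·0.6745)]
  = 5.1 / 7.8846 = 0.647 m

z = 0.65 m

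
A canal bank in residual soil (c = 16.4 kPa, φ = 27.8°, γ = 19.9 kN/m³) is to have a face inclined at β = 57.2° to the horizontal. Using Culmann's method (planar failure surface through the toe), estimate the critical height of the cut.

H_c = 19.03 m

Culmann's analysis gives the critical failure plane at α_cr = (β + φ)/2 = (57.2 + 27.8)/2 = 42.5°, and the critical height
H_c = (4c/γ) · sinβ cosφ / [1 − cos(β − φ)]
    = (4·16.4/19.9) · sin57.2°·cos27.8° / [1 − cos(29.4°)]
    = 3.296 · 0.8406·0.8846 / [1 − 0.8712]
    = 3.296 · 0.7435 / 0.1288
    = 19.03 m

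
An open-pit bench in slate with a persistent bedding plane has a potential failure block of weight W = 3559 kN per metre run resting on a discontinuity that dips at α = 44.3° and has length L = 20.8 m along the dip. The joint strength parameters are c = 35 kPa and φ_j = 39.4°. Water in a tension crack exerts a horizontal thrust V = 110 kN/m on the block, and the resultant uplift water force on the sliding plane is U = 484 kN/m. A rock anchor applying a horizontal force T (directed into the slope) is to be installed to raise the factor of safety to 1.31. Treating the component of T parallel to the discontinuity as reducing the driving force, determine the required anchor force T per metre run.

T = 662 kN/m

Resolving forces along and normal to the sliding plane, with the horizontal anchor force T adding T·sinα to the effective normal force and T·cosα acting up the plane against the driving force:
FS = [cL + (W cosα − U − V sinα + T sinα) tanφ_j] / [W sinα + V cosα − T cosα]
Without the anchor: N' = 1986.3 kN/m, driving T_d = 2564.4 kN/m, resisting R = 35·20.8 + 1986.3·tan39.4° = 2359.6 kN/m, FS = 0.92.
Setting FS = 1.31 and solving for T:
1.31·(2564.4 − T cos44.3°) = 2359.6 + T sin44.3°·tan39.4°
T·(sin44.3°·tan39.4° + 1.31·cos44.3°) = 1.31·2564.4 − 2359.6
T·(0.6984·0.8214 + 1.31·0.7157) = 3359.3 − 2359.6 = 999.8
T·1.5112 = 999.8
T = 661.5 kN/m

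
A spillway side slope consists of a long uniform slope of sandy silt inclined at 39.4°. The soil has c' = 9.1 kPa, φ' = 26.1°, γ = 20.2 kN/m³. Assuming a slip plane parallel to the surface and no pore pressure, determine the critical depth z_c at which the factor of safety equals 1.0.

Setting FS = 1.00 in FS = [c' + γz cos²β tanφ'] / [γz sinβ cosβ] and solving for z:
z = c' / [γ cosβ (FS·sinβ − cosβ·tanφ')]
  = 9.1 / [20.2·cos39.4°·(1.00·sin39.4° − cos39.4°·tan26.1°)]
  = 9.1 / [20.2·0.7727·(1.00·0.6347 − 0.7727·0.4899)]
  = 9.1 / 3.9986 = 2.276 m

z_c = 2.28 m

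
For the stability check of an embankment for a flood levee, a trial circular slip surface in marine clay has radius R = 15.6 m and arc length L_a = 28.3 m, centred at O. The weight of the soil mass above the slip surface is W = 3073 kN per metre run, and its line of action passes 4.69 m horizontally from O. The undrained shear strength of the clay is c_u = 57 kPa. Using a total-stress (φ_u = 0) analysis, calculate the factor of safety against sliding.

FS = 1.75

Taking moments about the centre O, the resisting moment is provided by the undrained shear strength acting along the arc:
M_R = c_u·L_a·R = 57·28.30·15.6 = 25164.4 kN·m/m
M_D = W·d = 3073·4.69 = 14412.4 kN·m/m
FS = M_R / M_D = 25164.4 / 14412.4 = 1.746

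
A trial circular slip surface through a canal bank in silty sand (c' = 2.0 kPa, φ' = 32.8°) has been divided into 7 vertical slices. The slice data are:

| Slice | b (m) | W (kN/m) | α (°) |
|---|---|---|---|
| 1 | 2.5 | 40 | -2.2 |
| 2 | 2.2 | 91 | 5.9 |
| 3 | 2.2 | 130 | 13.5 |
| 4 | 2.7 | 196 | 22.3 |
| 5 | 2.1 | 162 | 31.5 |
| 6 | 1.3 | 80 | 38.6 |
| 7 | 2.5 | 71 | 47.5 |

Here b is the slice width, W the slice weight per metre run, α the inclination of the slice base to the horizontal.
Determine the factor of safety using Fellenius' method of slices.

FS = 1.60

Ordinary method of slices: FS = Σ[c'·Δl_i + (W_i cosα_i)·tanφ'] / Σ W_i sinα_i, with Δl_i = b_i / cosα_i.
Slice 1: Δl = 2.5/cos(-2.2°) = 2.502 m; N'_1 = 40·cos(-2.2°) = 40.0; c'Δl = 5.00; W sinα = -1.5
Slice 2: Δl = 2.2/cos5.9° = 2.212 m; N'_2 = 91·cos5.9° = 90.5; c'Δl = 4.42; W sinα = 9.4
Slice 3: Δl = 2.2/cos13.5° = 2.263 m; N'_3 = 130·cos13.5° = 126.4; c'Δl = 4.53; W sinα = 30.3
Slice 4: Δl = 2.7/cos22.3° = 2.918 m; N'_4 = 196·cos22.3° = 181.3; c'Δl = 5.84; W sinα = 74.4
Slice 5: Δl = 2.1/cos31.5° = 2.463 m; N'_5 = 162·cos31.5° = 138.1; c'Δl = 4.93; W sinα = 84.6
Slice 6: Δl = 1.3/cos38.6° = 1.663 m; N'_6 = 80·cos38.6° = 62.5; c'Δl = 3.33; W sinα = 49.9
Slice 7: Δl = 2.5/cos47.5° = 3.700 m; N'_7 = 71·cos47.5° = 48.0; c'Δl = 7.40; W sinα = 52.3
Σc'Δl = 35.4 kN/m; ΣN' = 686.9 kN/m; ΣW sinα = 299.4 kN/m
Resisting = 35.4 + 686.9·tan32.8° = 35.4 + 442.6 = 478.1 kN/m
FS = 478.1 / 299.4 = 1.597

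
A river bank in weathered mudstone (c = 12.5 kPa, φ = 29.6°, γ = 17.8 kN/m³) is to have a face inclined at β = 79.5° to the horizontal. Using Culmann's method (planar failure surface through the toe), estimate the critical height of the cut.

Culmann's analysis gives the critical failure plane at α_cr = (β + φ)/2 = (79.5 + 29.6)/2 = 54.5°, and the critical height
H_c = (4c/γ) · sinβ cosφ / [1 − cos(β − φ)]
    = (4·12.5/17.8) · sin79.5°·cos29.6° / [1 − cos(49.9°)]
    = 2.809 · 0.9833·0.8695 / [1 − 0.6441]
    = 2.809 · 0.8549 / 0.3559
    = 6.75 m

H_c = 6.75 m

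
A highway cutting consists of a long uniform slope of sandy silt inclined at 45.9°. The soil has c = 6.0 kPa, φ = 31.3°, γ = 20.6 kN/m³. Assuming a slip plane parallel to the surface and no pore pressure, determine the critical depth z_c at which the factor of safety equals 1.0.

Setting FS = 1.00 in FS = [c + γz cos²β tanφ] / [γz sinβ cosβ] and solving for z:
z = c / [γ cosβ (FS·sinβ − cosβ·tanφ)]
  = 6.0 / [20.6·cos45.9°·(1.00·sin45.9° − cos45.9°·tan31.3°)]
  = 6.0 / [20.6·0.6959·(1.00·0.7181 − 0.6959·0.6080)]
  = 6.0 / 4.2291 = 1.419 m

z_c = 1.42 m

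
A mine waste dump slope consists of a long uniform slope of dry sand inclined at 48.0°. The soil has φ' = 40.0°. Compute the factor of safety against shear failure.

FS = 0.76

For a dry cohesionless infinite slope the factor of safety is FS = tanφ' / tanβ.
FS = tan40.0° / tan48.0° = 0.8391 / 1.1106 = 0.756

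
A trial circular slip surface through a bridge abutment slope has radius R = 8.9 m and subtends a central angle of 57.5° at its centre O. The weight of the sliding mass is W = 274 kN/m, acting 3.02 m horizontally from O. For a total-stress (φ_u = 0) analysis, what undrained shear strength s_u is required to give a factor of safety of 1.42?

FS = s_u·L_a·R / (W·d), so s_u = FS·W·d / (L_a·R).
Arc length L_a = R·θ = 8.9·(57.5°·π/180) = 8.9·1.0036 = 8.93 m
s_u = 1.42·274·3.02 / (8.93·8.9) = 1175.0 / 79.49 = 14.78 kPa

s_u = 14.8 kPa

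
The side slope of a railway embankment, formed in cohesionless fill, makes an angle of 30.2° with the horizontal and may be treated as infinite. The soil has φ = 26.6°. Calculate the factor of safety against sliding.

For a dry cohesionless infinite slope the factor of safety is FS = tanφ / tanβ.
FS = tan26.6° / tan30.2° = 0.5008 / 0.5820 = 0.860

FS = 0.86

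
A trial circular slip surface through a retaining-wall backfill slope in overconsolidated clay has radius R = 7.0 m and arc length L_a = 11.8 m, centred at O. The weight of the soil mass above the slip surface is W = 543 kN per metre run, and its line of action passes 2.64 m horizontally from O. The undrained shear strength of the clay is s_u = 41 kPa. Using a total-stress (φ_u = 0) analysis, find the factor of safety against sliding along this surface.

Taking moments about the centre O, the resisting moment is provided by the undrained shear strength acting along the arc:
M_R = s_u·L_a·R = 41·11.80·7.0 = 3386.6 kN·m/m
M_D = W·d = 543·2.64 = 1433.5 kN·m/m
FS = M_R / M_D = 3386.6 / 1433.5 = 2.362

FS = 2.36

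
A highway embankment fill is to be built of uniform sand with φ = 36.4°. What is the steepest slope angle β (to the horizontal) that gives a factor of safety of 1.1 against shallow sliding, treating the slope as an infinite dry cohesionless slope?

For an infinite dry cohesionless slope FS = tanφ/tanβ, so tanβ = tanφ / FS.
tanβ = tan36.4° / 1.1 = 0.7373 / 1.1 = 0.6702
β = arctan(0.6702) = 33.83°

β = 33.8°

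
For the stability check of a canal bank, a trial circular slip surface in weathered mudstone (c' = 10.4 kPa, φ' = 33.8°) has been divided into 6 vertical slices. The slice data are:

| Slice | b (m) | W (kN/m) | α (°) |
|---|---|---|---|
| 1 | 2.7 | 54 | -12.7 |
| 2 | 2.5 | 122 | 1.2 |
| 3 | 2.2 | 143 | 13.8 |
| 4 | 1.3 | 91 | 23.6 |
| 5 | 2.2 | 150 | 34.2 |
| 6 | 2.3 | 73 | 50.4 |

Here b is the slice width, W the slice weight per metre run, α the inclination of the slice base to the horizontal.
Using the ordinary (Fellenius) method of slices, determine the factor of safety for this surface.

Ordinary method of slices: FS = Σ[c'·Δl_i + (W_i cosα_i)·tanφ'] / Σ W_i sinα_i, with Δl_i = b_i / cosα_i.
Slice 1: Δl = 2.7/cos(-12.7°) = 2.768 m; N'_1 = 54·cos(-12.7°) = 52.7; c'Δl = 28.78; W sinα = -11.9
Slice 2: Δl = 2.5/cos1.2° = 2.501 m; N'_2 = 122·cos1.2° = 122.0; c'Δl = 26.01; W sinα = 2.6
Slice 3: Δl = 2.2/cos13.8° = 2.265 m; N'_3 = 143·cos13.8° = 138.9; c'Δl = 23.56; W sinα = 34.1
Slice 4: Δl = 1.3/cos23.6° = 1.419 m; N'_4 = 91·cos23.6° = 83.4; c'Δl = 14.75; W sinα = 36.4
Slice 5: Δl = 2.2/cos34.2° = 2.660 m; N'_5 = 150·cos34.2° = 124.1; c'Δl = 27.66; W sinα = 84.3
Slice 6: Δl = 2.3/cos50.4° = 3.608 m; N'_6 = 73·cos50.4° = 46.5; c'Δl = 37.53; W sinα = 56.2
Σc'Δl = 158.3 kN/m; ΣN' = 567.5 kN/m; ΣW sinα = 201.8 kN/m
Resisting = 158.3 + 567.5·tan33.8° = 158.3 + 379.9 = 538.2 kN/m
FS = 538.2 / 201.8 = 2.667

FS = 2.67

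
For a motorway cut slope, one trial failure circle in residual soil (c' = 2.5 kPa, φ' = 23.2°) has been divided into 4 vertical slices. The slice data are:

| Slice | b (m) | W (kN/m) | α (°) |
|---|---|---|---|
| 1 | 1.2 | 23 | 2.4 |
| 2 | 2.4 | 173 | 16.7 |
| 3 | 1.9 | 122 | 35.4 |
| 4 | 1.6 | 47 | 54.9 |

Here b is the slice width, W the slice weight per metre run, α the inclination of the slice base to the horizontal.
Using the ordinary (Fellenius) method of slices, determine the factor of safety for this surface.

Ordinary method of slices: FS = Σ[c'·Δl_i + (W_i cosα_i)·tanφ'] / Σ W_i sinα_i, with Δl_i = b_i / cosα_i.
Slice 1: Δl = 1.2/cos2.4° = 1.201 m; N'_1 = 23·cos2.4° = 23.0; c'Δl = 3.00; W sinα = 1.0
Slice 2: Δl = 2.4/cos16.7° = 2.506 m; N'_2 = 173·cos16.7° = 165.7; c'Δl = 6.26; W sinα = 49.7
Slice 3: Δl = 1.9/cos35.4° = 2.331 m; N'_3 = 122·cos35.4° = 99.4; c'Δl = 5.83; W sinα = 70.7
Slice 4: Δl = 1.6/cos54.9° = 2.783 m; N'_4 = 47·cos54.9° = 27.0; c'Δl = 6.96; W sinα = 38.5
Σc'Δl = 22.1 kN/m; ΣN' = 315.2 kN/m; ΣW sinα = 159.8 kN/m
Resisting = 22.1 + 315.2·tan23.2° = 22.1 + 135.1 = 157.1 kN/m
FS = 157.1 / 159.8 = 0.983

FS = 0.98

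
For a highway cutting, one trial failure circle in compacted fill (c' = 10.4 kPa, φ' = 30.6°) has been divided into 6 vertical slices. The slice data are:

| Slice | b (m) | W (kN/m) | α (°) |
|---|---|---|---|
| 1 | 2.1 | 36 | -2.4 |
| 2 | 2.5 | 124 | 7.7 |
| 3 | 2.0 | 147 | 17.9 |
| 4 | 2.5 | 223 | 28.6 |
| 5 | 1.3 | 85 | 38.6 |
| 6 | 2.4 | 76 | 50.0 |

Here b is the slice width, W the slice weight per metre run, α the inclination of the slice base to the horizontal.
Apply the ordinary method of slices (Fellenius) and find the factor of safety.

FS = 1.86

Ordinary method of slices: FS = Σ[c'·Δl_i + (W_i cosα_i)·tanφ'] / Σ W_i sinα_i, with Δl_i = b_i / cosα_i.
Slice 1: Δl = 2.1/cos(-2.4°) = 2.102 m; N'_1 = 36·cos(-2.4°) = 36.0; c'Δl = 21.86; W sinα = -1.5
Slice 2: Δl = 2.5/cos7.7° = 2.523 m; N'_2 = 124·cos7.7° = 122.9; c'Δl = 26.24; W sinα = 16.6
Slice 3: Δl = 2.0/cos17.9° = 2.102 m; N'_3 = 147·cos17.9° = 139.9; c'Δl = 21.86; W sinα = 45.2
Slice 4: Δl = 2.5/cos28.6° = 2.847 m; N'_4 = 223·cos28.6° = 195.8; c'Δl = 29.61; W sinα = 106.7
Slice 5: Δl = 1.3/cos38.6° = 1.663 m; N'_5 = 85·cos38.6° = 66.4; c'Δl = 17.30; W sinα = 53.0
Slice 6: Δl = 2.4/cos50.0° = 3.734 m; N'_6 = 76·cos50.0° = 48.9; c'Δl = 38.83; W sinα = 58.2
Σc'Δl = 155.7 kN/m; ΣN' = 609.8 kN/m; ΣW sinα = 278.3 kN/m
Resisting = 155.7 + 609.8·tan30.6° = 155.7 + 360.6 = 516.3 kN/m
FS = 516.3 / 278.3 = 1.855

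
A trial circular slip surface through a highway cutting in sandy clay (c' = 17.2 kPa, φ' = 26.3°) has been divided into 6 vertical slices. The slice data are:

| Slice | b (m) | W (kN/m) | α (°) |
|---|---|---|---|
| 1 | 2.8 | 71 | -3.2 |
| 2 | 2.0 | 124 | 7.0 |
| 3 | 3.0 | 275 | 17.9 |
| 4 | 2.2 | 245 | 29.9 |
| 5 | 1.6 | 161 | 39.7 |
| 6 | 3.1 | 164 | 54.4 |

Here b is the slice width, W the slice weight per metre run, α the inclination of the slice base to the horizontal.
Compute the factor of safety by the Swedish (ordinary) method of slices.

FS = 1.64

Ordinary method of slices: FS = Σ[c'·Δl_i + (W_i cosα_i)·tanφ'] / Σ W_i sinα_i, with Δl_i = b_i / cosα_i.
Slice 1: Δl = 2.8/cos(-3.2°) = 2.804 m; N'_1 = 71·cos(-3.2°) = 70.9; c'Δl = 48.24; W sinα = -4.0
Slice 2: Δl = 2.0/cos7.0° = 2.015 m; N'_2 = 124·cos7.0° = 123.1; c'Δl = 34.66; W sinα = 15.1
Slice 3: Δl = 3.0/cos17.9° = 3.153 m; N'_3 = 275·cos17.9° = 261.7; c'Δl = 54.22; W sinα = 84.5
Slice 4: Δl = 2.2/cos29.9° = 2.538 m; N'_4 = 245·cos29.9° = 212.4; c'Δl = 43.65; W sinα = 122.1
Slice 5: Δl = 1.6/cos39.7° = 2.080 m; N'_5 = 161·cos39.7° = 123.9; c'Δl = 35.77; W sinα = 102.8
Slice 6: Δl = 3.1/cos54.4° = 5.325 m; N'_6 = 164·cos54.4° = 95.5; c'Δl = 91.60; W sinα = 133.3
Σc'Δl = 308.1 kN/m; ΣN' = 887.4 kN/m; ΣW sinα = 454.0 kN/m
Resisting = 308.1 + 887.4·tan26.3° = 308.1 + 438.6 = 746.7 kN/m
FS = 746.7 / 454.0 = 1.645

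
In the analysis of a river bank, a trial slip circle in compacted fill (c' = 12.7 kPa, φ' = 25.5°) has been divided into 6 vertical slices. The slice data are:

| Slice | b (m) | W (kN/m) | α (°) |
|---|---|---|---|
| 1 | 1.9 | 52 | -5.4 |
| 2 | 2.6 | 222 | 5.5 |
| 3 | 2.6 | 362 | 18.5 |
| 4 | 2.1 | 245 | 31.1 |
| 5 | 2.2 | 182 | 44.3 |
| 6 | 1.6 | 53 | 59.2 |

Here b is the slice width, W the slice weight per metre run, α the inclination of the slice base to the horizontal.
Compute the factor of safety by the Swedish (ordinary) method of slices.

FS = 1.56

Ordinary method of slices: FS = Σ[c'·Δl_i + (W_i cosα_i)·tanφ'] / Σ W_i sinα_i, with Δl_i = b_i / cosα_i.
Slice 1: Δl = 1.9/cos(-5.4°) = 1.908 m; N'_1 = 52·cos(-5.4°) = 51.8; c'Δl = 24.24; W sinα = -4.9
Slice 2: Δl = 2.6/cos5.5° = 2.612 m; N'_2 = 222·cos5.5° = 221.0; c'Δl = 33.17; W sinα = 21.3
Slice 3: Δl = 2.6/cos18.5° = 2.742 m; N'_3 = 362·cos18.5° = 343.3; c'Δl = 34.82; W sinα = 114.9
Slice 4: Δl = 2.1/cos31.1° = 2.453 m; N'_4 = 245·cos31.1° = 209.8; c'Δl = 31.15; W sinα = 126.6
Slice 5: Δl = 2.2/cos44.3° = 3.074 m; N'_5 = 182·cos44.3° = 130.3; c'Δl = 39.04; W sinα = 127.1
Slice 6: Δl = 1.6/cos59.2° = 3.125 m; N'_6 = 53·cos59.2° = 27.1; c'Δl = 39.68; W sinα = 45.5
Σc'Δl = 202.1 kN/m; ΣN' = 983.2 kN/m; ΣW sinα = 430.4 kN/m
Resisting = 202.1 + 983.2·tan25.5° = 202.1 + 469.0 = 671.1 kN/m
FS = 671.1 / 430.4 = 1.559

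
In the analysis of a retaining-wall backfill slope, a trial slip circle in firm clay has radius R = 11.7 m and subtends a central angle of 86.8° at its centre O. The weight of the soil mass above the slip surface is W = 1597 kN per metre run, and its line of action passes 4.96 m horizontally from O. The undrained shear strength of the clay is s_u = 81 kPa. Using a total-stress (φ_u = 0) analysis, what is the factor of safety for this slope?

Taking moments about the centre O, the resisting moment is provided by the undrained shear strength acting along the arc:
Arc length L_a = R·θ = 11.7·(86.8°·π/180) = 11.7·1.5149 = 17.72 m
M_R = s_u·L_a·R = 81·17.72·11.7 = 16797.9 kN·m/m
M_D = W·d = 1597·4.96 = 7921.1 kN·m/m
FS = M_R / M_D = 16797.9 / 7921.1 = 2.121

FS = 2.12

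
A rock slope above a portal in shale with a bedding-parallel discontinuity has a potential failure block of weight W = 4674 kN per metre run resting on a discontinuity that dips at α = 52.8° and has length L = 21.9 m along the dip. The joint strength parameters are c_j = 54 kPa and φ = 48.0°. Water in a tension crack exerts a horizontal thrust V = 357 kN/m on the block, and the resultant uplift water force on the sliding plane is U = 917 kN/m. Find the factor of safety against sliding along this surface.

Resolving the block weight along and normal to the plane and applying the Mohr–Coulomb strength on the joint:
N' = W cosα − U − V sinα = 4674·cos52.8° − 917 − 357·sin52.8° = 1624.5 kN/m
Driving force T = W sinα + V cosα = 4674·sin52.8° + 357·cos52.8° = 3938.8 kN/m
Resisting force R = c_j·L + N'·tanφ = 54·21.9 + 1624.5·tan48.0° = 1182.6 + 1804.2 = 2986.8 kN/m
FS = R / T = 2986.8 / 3938.8 = 0.758

FS = 0.76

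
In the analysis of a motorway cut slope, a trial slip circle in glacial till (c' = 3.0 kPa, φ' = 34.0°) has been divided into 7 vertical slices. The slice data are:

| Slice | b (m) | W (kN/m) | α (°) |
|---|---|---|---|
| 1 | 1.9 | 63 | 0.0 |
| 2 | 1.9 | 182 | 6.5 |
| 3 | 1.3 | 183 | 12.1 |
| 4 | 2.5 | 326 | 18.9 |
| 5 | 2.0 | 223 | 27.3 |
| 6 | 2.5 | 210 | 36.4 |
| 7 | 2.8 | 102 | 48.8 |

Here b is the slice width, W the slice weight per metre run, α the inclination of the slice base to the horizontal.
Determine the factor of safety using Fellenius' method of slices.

Ordinary method of slices: FS = Σ[c'·Δl_i + (W_i cosα_i)·tanφ'] / Σ W_i sinα_i, with Δl_i = b_i / cosα_i.
Slice 1: Δl = 1.9/cos0.0° = 1.900 m; N'_1 = 63·cos0.0° = 63.0; c'Δl = 5.70; W sinα = 0.0
Slice 2: Δl = 1.9/cos6.5° = 1.912 m; N'_2 = 182·cos6.5° = 180.8; c'Δl = 5.74; W sinα = 20.6
Slice 3: Δl = 1.3/cos12.1° = 1.330 m; N'_3 = 183·cos12.1° = 178.9; c'Δl = 3.99; W sinα = 38.4
Slice 4: Δl = 2.5/cos18.9° = 2.642 m; N'_4 = 326·cos18.9° = 308.4; c'Δl = 7.93; W sinα = 105.6
Slice 5: Δl = 2.0/cos27.3° = 2.251 m; N'_5 = 223·cos27.3° = 198.2; c'Δl = 6.75; W sinα = 102.3
Slice 6: Δl = 2.5/cos36.4° = 3.106 m; N'_6 = 210·cos36.4° = 169.0; c'Δl = 9.32; W sinα = 124.6
Slice 7: Δl = 2.8/cos48.8° = 4.251 m; N'_7 = 102·cos48.8° = 67.2; c'Δl = 12.75; W sinα = 76.7
Σc'Δl = 52.2 kN/m; ΣN' = 1165.6 kN/m; ΣW sinα = 468.2 kN/m
Resisting = 52.2 + 1165.6·tan34.0° = 52.2 + 786.2 = 838.4 kN/m
FS = 838.4 / 468.2 = 1.791

FS = 1.79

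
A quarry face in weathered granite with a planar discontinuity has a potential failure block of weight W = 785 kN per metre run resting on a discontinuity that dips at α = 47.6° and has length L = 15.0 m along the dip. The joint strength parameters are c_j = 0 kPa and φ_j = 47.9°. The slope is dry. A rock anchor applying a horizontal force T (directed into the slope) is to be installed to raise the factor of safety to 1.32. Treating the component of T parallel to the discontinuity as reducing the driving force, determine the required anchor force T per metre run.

T = 105 kN/m

Resolving forces along and normal to the sliding plane, with the horizontal anchor force T adding T·sinα to the effective normal force and T·cosα acting up the plane against the driving force:
FS = [c_jL + (W cosα + T sinα) tanφ_j] / [W sinα − T cosα]
Without the anchor: N' = 529.3 kN/m, driving T_d = 579.7 kN/m, resisting R = 0·15.0 + 529.3·tan47.9° = 585.8 kN/m, FS = 1.01.
Setting FS = 1.32 and solving for T:
1.32·(579.7 − T cos47.6°) = 585.8 + T sin47.6°·tan47.9°
T·(sin47.6°·tan47.9° + 1.32·cos47.6°) = 1.32·579.7 − 585.8
T·(0.7385·1.1067 + 1.32·0.6743) = 765.2 − 585.8 = 179.4
T·1.7073 = 179.4
T = 105.1 kN/m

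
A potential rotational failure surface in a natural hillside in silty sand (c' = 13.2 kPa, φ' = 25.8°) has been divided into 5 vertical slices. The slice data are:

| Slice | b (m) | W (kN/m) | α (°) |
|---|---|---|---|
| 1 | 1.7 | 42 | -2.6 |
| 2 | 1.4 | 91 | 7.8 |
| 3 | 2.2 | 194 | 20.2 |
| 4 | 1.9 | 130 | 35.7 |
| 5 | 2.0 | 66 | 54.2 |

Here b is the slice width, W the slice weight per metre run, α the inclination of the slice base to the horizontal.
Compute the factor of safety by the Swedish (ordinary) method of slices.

Ordinary method of slices: FS = Σ[c'·Δl_i + (W_i cosα_i)·tanφ'] / Σ W_i sinα_i, with Δl_i = b_i / cosα_i.
Slice 1: Δl = 1.7/cos(-2.6°) = 1.702 m; N'_1 = 42·cos(-2.6°) = 42.0; c'Δl = 22.46; W sinα = -1.9
Slice 2: Δl = 1.4/cos7.8° = 1.413 m; N'_2 = 91·cos7.8° = 90.2; c'Δl = 18.65; W sinα = 12.4
Slice 3: Δl = 2.2/cos20.2° = 2.344 m; N'_3 = 194·cos20.2° = 182.1; c'Δl = 30.94; W sinα = 67.0
Slice 4: Δl = 1.9/cos35.7° = 2.340 m; N'_4 = 130·cos35.7° = 105.6; c'Δl = 30.88; W sinα = 75.9
Slice 5: Δl = 2.0/cos54.2° = 3.419 m; N'_5 = 66·cos54.2° = 38.6; c'Δl = 45.13; W sinα = 53.5
Σc'Δl = 148.1 kN/m; ΣN' = 458.4 kN/m; ΣW sinα = 206.8 kN/m
Resisting = 148.1 + 458.4·tan25.8° = 148.1 + 221.6 = 369.7 kN/m
FS = 369.7 / 206.8 = 1.787

FS = 1.79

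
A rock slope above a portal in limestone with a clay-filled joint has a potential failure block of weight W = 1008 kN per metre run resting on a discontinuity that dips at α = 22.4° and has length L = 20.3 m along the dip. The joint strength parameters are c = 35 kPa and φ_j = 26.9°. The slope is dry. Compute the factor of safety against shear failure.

FS = 3.08

Resolving the block weight along and normal to the plane and applying the Mohr–Coulomb strength on the joint:
N' = W cosα = 1008·cos22.4° = 931.9 kN/m
Driving force T = W sinα = 1008·sin22.4° = 384.1 kN/m
Resisting force R = c·L + N'·tanφ_j = 35·20.3 + 931.9·tan26.9° = 710.5 + 472.8 = 1183.3 kN/m
FS = R / T = 1183.3 / 384.1 = 3.081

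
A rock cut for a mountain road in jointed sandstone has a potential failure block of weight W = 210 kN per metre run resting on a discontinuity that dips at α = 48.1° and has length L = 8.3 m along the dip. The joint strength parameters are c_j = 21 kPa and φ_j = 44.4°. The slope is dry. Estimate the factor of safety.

Resolving the block weight along and normal to the plane and applying the Mohr–Coulomb strength on the joint:
N' = W cosα = 210·cos48.1° = 140.2 kN/m
Driving force T = W sinα = 210·sin48.1° = 156.3 kN/m
Resisting force R = c_j·L + N'·tanφ_j = 21·8.3 + 140.2·tan44.4° = 174.3 + 137.3 = 311.6 kN/m
FS = R / T = 311.6 / 156.3 = 1.994

FS = 1.99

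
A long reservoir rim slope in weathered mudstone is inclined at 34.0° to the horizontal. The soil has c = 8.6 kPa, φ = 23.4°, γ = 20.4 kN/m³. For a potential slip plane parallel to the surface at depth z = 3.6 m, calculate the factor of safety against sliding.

For an infinite slope with a slip plane parallel to the surface (no pore pressure): FS = [c + γz cos²β tanφ] / [γz sinβ cosβ].
γz = 20.4·3.6 = 73.44 kN/m²
Numerator = 8.6 + 73.44·cos²34.0°·tan23.4° = 8.6 + 73.44·0.6873·0.4327 = 30.443 kPa
Denominator = 73.44·sin34.0°·cos34.0° = 73.44·0.5592·0.8290 = 34.046 kPa
FS = 30.443 / 34.046 = 0.894

FS = 0.89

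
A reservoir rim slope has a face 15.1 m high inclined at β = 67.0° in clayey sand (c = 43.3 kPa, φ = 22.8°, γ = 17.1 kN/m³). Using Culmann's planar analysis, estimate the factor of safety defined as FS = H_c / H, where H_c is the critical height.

H_c = (4c/γ) · sinβ cosφ / [1 − cos(β − φ)]
    = (4·43.3/17.1) · sin67.0°·cos22.8° / [1 − cos44.2°]
    = 10.129 · 0.8486 / 0.2831 = 30.36 m
FS = H_c / H = 30.36 / 15.1 = 2.011

FS = 2.01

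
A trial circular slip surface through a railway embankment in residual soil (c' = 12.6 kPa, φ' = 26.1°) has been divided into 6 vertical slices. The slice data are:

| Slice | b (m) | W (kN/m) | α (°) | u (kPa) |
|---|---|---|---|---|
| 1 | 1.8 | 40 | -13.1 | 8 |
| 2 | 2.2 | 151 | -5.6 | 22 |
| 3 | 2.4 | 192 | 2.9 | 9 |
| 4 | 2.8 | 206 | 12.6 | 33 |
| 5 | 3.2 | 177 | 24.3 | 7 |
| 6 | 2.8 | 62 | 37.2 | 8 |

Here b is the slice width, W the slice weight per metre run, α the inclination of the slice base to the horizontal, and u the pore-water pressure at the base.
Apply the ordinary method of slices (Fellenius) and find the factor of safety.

Ordinary method of slices: FS = Σ[c'·Δl_i + (W_i cosα_i − u_i·Δl_i)·tanφ'] / Σ W_i sinα_i, with Δl_i = b_i / cosα_i.
Slice 1: Δl = 1.8/cos(-13.1°) = 1.848 m; N'_1 = 40·cos(-13.1°) − 8·1.848 = 24.2; c'Δl = 23.29; W sinα = -9.1
Slice 2: Δl = 2.2/cos(-5.6°) = 2.211 m; N'_2 = 151·cos(-5.6°) − 22·2.211 = 101.6; c'Δl = 27.85; W sinα = -14.7
Slice 3: Δl = 2.4/cos2.9° = 2.403 m; N'_3 = 192·cos2.9° − 9·2.403 = 170.1; c'Δl = 30.28; W sinα = 9.7
Slice 4: Δl = 2.8/cos12.6° = 2.869 m; N'_4 = 206·cos12.6° − 33·2.869 = 106.4; c'Δl = 36.15; W sinα = 44.9
Slice 5: Δl = 3.2/cos24.3° = 3.511 m; N'_5 = 177·cos24.3° − 7·3.511 = 136.7; c'Δl = 44.24; W sinα = 72.8
Slice 6: Δl = 2.8/cos37.2° = 3.515 m; N'_6 = 62·cos37.2° − 8·3.515 = 21.3; c'Δl = 44.29; W sinα = 37.5
Σc'Δl = 206.1 kN/m; ΣN' = 560.3 kN/m; ΣW sinα = 141.2 kN/m
Resisting = 206.1 + 560.3·tan26.1° = 206.1 + 274.5 = 480.6 kN/m
FS = 480.6 / 141.2 = 3.404

FS = 3.40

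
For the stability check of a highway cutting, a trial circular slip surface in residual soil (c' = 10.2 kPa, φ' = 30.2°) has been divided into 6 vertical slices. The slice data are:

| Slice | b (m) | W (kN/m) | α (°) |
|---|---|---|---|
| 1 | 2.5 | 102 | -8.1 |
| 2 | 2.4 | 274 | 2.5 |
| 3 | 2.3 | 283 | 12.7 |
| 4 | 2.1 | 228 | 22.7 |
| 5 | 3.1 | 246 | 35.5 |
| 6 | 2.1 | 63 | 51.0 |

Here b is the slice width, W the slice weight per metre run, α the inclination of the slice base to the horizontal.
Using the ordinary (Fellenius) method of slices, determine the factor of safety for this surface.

FS = 2.39

Ordinary method of slices: FS = Σ[c'·Δl_i + (W_i cosα_i)·tanφ'] / Σ W_i sinα_i, with Δl_i = b_i / cosα_i.
Slice 1: Δl = 2.5/cos(-8.1°) = 2.525 m; N'_1 = 102·cos(-8.1°) = 101.0; c'Δl = 25.76; W sinα = -14.4
Slice 2: Δl = 2.4/cos2.5° = 2.402 m; N'_2 = 274·cos2.5° = 273.7; c'Δl = 24.50; W sinα = 12.0
Slice 3: Δl = 2.3/cos12.7° = 2.358 m; N'_3 = 283·cos12.7° = 276.1; c'Δl = 24.05; W sinα = 62.2
Slice 4: Δl = 2.1/cos22.7° = 2.276 m; N'_4 = 228·cos22.7° = 210.3; c'Δl = 23.22; W sinα = 88.0
Slice 5: Δl = 3.1/cos35.5° = 3.808 m; N'_5 = 246·cos35.5° = 200.3; c'Δl = 38.84; W sinα = 142.9
Slice 6: Δl = 2.1/cos51.0° = 3.337 m; N'_6 = 63·cos51.0° = 39.6; c'Δl = 34.04; W sinα = 49.0
Σc'Δl = 170.4 kN/m; ΣN' = 1101.1 kN/m; ΣW sinα = 339.6 kN/m
Resisting = 170.4 + 1101.1·tan30.2° = 170.4 + 640.8 = 811.2 kN/m
FS = 811.2 / 339.6 = 2.389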